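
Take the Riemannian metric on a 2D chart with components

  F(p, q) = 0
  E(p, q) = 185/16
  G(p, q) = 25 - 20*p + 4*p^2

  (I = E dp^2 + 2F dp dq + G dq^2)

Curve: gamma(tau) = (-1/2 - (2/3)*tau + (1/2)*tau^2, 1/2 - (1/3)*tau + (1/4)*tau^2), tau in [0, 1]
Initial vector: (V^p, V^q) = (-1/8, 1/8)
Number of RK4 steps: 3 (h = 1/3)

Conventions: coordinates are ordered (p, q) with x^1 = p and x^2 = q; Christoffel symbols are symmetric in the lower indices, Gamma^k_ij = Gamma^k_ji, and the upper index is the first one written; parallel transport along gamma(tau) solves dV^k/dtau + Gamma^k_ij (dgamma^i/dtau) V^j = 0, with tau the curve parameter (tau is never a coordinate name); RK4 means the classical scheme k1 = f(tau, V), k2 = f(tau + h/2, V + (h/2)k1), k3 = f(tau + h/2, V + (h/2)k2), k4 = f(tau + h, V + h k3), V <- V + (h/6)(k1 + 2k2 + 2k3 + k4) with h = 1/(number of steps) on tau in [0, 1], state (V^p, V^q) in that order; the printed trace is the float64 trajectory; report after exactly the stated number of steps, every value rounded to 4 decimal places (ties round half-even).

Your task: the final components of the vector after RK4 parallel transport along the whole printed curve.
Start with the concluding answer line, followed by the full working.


Answer: V^p = -0.1140, V^q = 0.1216

gamma'(tau) = (-2/3 + tau, -1/3 + (1/2)*tau); f(tau, V)^k = -Gamma^k_ij(gamma(tau)) gamma'^i(tau) V^j; h = 1/3; intermediate values shown to 6 dp
curve data and Christoffel symbols at the stage parameters:
  tau = 0.000000: gamma = (-0.500000, 0.500000), gamma' = (-0.666667, -0.333333); Gamma_ppp = 0.000000, Gamma_ppq = 0.000000, Gamma_pqq = 1.037838, Gamma_qpp = 0.000000, Gamma_qpq = -0.333333, Gamma_qqq = 0.000000
  tau = 0.166667: gamma = (-0.597222, 0.451389), gamma' = (-0.500000, -0.250000); Gamma_ppp = 0.000000, Gamma_ppq = 0.000000, Gamma_pqq = 1.071471, Gamma_qpp = 0.000000, Gamma_qpq = -0.322870, Gamma_qqq = 0.000000
  tau = 0.333333: gamma = (-0.666667, 0.416667), gamma' = (-0.333333, -0.166667); Gamma_ppp = 0.000000, Gamma_ppq = 0.000000, Gamma_pqq = 1.095495, Gamma_qpp = 0.000000, Gamma_qpq = -0.315789, Gamma_qqq = 0.000000
  tau = 0.500000: gamma = (-0.708333, 0.395833), gamma' = (-0.166667, -0.083333); Gamma_ppp = 0.000000, Gamma_ppq = 0.000000, Gamma_pqq = 1.109910, Gamma_qpp = 0.000000, Gamma_qpq = -0.311688, Gamma_qqq = 0.000000
  tau = 0.666667: gamma = (-0.722222, 0.388889), gamma' = (0.000000, 0.000000); Gamma_ppp = 0.000000, Gamma_ppq = 0.000000, Gamma_pqq = 1.114715, Gamma_qpp = 0.000000, Gamma_qpq = -0.310345, Gamma_qqq = 0.000000
  tau = 0.833333: gamma = (-0.708333, 0.395833), gamma' = (0.166667, 0.083333); Gamma_ppp = 0.000000, Gamma_ppq = 0.000000, Gamma_pqq = 1.109910, Gamma_qpp = 0.000000, Gamma_qpq = -0.311688, Gamma_qqq = 0.000000
  tau = 1.000000: gamma = (-0.666667, 0.416667), gamma' = (0.333333, 0.166667); Gamma_ppp = 0.000000, Gamma_ppq = 0.000000, Gamma_pqq = 1.095495, Gamma_qpp = 0.000000, Gamma_qpq = -0.315789, Gamma_qqq = 0.000000
step 0: V^p = -0.1250, V^q = 0.1250
step 1: k1 = (0.043243, -0.013889), k2 = (0.032863, -0.010298), k3 = (0.033024, -0.010255), k4 = (0.022199, -0.006798); V <- V + (h/6)(k1 + 2k2 + 2k3 + k4): V^p = -0.1140, V^q = 0.1216
step 2: k1 = (0.022196, -0.006794), k2 = (0.011139, -0.003390), k3 = (0.011192, -0.003372), k4 = (0.000000, 0.000000); V <- V + (h/6)(k1 + 2k2 + 2k3 + k4): V^p = -0.1103, V^q = 0.1204
step 3: k1 = (0.000000, 0.000000), k2 = (-0.011140, 0.003391), k3 = (-0.011192, 0.003372), k4 = (-0.022195, 0.006793); V <- V + (h/6)(k1 + 2k2 + 2k3 + k4): V^p = -0.1140, V^q = 0.1216


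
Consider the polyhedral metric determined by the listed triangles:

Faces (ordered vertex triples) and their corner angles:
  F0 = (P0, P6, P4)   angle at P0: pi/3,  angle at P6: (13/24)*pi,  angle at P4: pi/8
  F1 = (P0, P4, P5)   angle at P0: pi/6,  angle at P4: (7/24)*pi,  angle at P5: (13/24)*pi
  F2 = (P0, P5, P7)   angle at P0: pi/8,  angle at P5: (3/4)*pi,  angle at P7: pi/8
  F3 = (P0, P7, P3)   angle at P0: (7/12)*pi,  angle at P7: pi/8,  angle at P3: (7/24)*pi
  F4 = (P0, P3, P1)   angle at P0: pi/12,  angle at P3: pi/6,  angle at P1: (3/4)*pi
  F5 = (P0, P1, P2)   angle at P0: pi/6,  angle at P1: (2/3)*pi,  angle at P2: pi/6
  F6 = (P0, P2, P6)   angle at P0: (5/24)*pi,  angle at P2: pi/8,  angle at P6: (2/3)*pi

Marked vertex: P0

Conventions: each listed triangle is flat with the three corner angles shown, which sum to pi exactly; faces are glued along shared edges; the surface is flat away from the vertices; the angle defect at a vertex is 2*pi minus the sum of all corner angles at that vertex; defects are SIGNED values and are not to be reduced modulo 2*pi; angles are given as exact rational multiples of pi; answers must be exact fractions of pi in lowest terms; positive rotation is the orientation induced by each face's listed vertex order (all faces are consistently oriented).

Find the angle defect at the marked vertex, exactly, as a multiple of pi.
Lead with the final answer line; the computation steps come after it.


Answer: defect(P0) = pi/3

Sum of corner angles at P0: (5/3)*pi
defect = 2*pi - (5/3)*pi


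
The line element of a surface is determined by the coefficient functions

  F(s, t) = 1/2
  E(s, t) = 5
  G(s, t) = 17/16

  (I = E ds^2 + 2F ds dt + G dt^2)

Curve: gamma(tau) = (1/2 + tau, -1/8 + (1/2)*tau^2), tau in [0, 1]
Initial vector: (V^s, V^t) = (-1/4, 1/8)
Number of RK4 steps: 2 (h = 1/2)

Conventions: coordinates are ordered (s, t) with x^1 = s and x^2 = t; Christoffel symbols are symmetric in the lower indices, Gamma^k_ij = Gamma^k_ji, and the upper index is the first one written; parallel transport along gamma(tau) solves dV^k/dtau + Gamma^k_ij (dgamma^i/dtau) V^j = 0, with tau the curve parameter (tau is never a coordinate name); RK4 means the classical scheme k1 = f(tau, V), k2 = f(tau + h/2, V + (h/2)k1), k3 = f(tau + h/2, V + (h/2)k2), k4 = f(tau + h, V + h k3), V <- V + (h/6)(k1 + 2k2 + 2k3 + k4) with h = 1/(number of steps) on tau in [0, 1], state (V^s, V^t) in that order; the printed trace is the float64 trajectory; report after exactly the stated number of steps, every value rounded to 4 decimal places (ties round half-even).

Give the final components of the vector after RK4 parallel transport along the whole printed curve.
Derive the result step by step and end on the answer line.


gamma'(tau) = (1, tau); f(tau, V)^k = -Gamma^k_ij(gamma(tau)) gamma'^i(tau) V^j; h = 1/2; intermediate values shown to 6 dp
curve data and Christoffel symbols at the stage parameters:
  tau = 0.000000: gamma = (0.500000, -0.125000), gamma' = (1.000000, 0.000000); Gamma_sss = 0.000000, Gamma_sst = 0.000000, Gamma_stt = 0.000000, Gamma_tss = 0.000000, Gamma_tst = 0.000000, Gamma_ttt = 0.000000
  tau = 0.250000: gamma = (0.750000, -0.093750), gamma' = (1.000000, 0.250000); Gamma_sss = 0.000000, Gamma_sst = 0.000000, Gamma_stt = 0.000000, Gamma_tss = 0.000000, Gamma_tst = 0.000000, Gamma_ttt = 0.000000
  tau = 0.500000: gamma = (1.000000, 0.000000), gamma' = (1.000000, 0.500000); Gamma_sss = 0.000000, Gamma_sst = 0.000000, Gamma_stt = 0.000000, Gamma_tss = 0.000000, Gamma_tst = 0.000000, Gamma_ttt = 0.000000
  tau = 0.750000: gamma = (1.250000, 0.156250), gamma' = (1.000000, 0.750000); Gamma_sss = 0.000000, Gamma_sst = 0.000000, Gamma_stt = 0.000000, Gamma_tss = 0.000000, Gamma_tst = 0.000000, Gamma_ttt = 0.000000
  tau = 1.000000: gamma = (1.500000, 0.375000), gamma' = (1.000000, 1.000000); Gamma_sss = 0.000000, Gamma_sst = 0.000000, Gamma_stt = 0.000000, Gamma_tss = 0.000000, Gamma_tst = 0.000000, Gamma_ttt = 0.000000
step 0: V^s = -0.2500, V^t = 0.1250
step 1: k1 = (0.000000, 0.000000), k2 = (0.000000, 0.000000), k3 = (0.000000, 0.000000), k4 = (0.000000, 0.000000); V <- V + (h/6)(k1 + 2k2 + 2k3 + k4): V^s = -0.2500, V^t = 0.1250
step 2: k1 = (0.000000, 0.000000), k2 = (0.000000, 0.000000), k3 = (0.000000, 0.000000), k4 = (0.000000, 0.000000); V <- V + (h/6)(k1 + 2k2 + 2k3 + k4): V^s = -0.2500, V^t = 0.1250

Answer: V^s = -0.2500, V^t = 0.1250


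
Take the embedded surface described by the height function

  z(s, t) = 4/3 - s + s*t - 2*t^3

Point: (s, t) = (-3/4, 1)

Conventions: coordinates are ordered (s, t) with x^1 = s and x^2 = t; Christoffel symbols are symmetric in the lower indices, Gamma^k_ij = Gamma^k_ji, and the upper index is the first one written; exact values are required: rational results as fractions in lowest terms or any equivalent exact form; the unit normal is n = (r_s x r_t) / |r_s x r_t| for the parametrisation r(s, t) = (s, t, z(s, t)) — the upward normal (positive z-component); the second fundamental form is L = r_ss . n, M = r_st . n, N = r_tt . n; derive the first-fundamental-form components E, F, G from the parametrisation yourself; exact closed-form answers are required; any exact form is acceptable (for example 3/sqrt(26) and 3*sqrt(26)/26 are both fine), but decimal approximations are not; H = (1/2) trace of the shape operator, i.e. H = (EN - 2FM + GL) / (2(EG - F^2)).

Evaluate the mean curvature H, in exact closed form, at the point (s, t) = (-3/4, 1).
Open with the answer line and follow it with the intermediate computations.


Answer: H = -384*sqrt(745)/555025

z_s = 0, z_t = -27/4, z_ss = 0, z_st = 1, z_tt = -12
E = 1, F = 0, G = 745/16; answer radicand W^2 = 745/16
unnormalised second-form numerators: l = 0, m = 1, n = -12; L = l/sqrt(745/16), and similarly M = m/sqrt(W^2), N = n/sqrt(W^2)
H = (E*n - 2*F*m + G*l) / (2*(EG - F^2)*sqrt(W^2)); E*n - 2*F*m + G*l = -12, EG - F^2 = 745/16, so H = (-96/745)/sqrt(745/16)


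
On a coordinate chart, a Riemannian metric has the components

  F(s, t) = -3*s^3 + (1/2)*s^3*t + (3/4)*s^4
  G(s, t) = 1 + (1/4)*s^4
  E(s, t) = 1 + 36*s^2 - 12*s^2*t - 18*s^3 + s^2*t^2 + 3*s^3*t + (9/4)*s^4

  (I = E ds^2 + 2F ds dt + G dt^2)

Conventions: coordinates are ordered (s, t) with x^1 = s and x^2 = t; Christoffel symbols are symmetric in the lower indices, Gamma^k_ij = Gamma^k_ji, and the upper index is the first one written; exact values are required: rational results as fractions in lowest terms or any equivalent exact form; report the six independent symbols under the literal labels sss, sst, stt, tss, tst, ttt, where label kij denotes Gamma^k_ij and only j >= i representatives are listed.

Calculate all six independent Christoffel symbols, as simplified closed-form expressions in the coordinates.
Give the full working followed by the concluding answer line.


E = 1 + 36*s^2 - 12*s^2*t - 18*s^3 + s^2*t^2 + 3*s^3*t + (9/4)*s^4; F = -3*s^3 + (1/2)*s^3*t + (3/4)*s^4; G = 1 + (1/4)*s^4
Gamma^k_ij = (1/2) g^{kl} (d_i g_jl + d_j g_il - d_l g_ij), with g^inv = (1/(EG-F^2)) [[G, -F], [-F, E]]
first partials: E_s = 72*s - 24*s*t - 54*s^2 + 2*s*t^2 + 9*s^2*t + 9*s^3, E_t = -12*s^2 + 2*s^2*t + 3*s^3, F_s = -9*s^2 + (3/2)*s^2*t + 3*s^3, F_t = (1/2)*s^3, G_s = s^3, G_t = 0
D = EG - F^2 = 1 + 36*s^2 - 12*s^2*t - 18*s^3 + s^2*t^2 + 3*s^3*t + (5/2)*s^4
expanded: Gamma^s_ss = (G E_s - 2F F_s + F E_t)/(2D), Gamma^s_st = (G E_t - F G_s)/(2D), Gamma^s_tt = (2G F_t - G G_s - F G_t)/(2D), Gamma^t_ss = (2E F_s - E E_t - F E_s)/(2D), Gamma^t_st = (E G_s - F E_t)/(2D), Gamma^t_tt = (E G_t - 2F F_t + F G_s)/(2D); substitute and cancel common factors

Answer: Gamma_sss = (9*s^3 + 9*s^2*t - 54*s^2 + 2*s*t^2 - 24*s*t + 72*s)/(5*s^4 + 6*s^3*t - 36*s^3 + 2*s^2*t^2 - 24*s^2*t + 72*s^2 + 2), Gamma_sst = (3*s^3 + 2*s^2*t - 12*s^2)/(5*s^4 + 6*s^3*t - 36*s^3 + 2*s^2*t^2 - 24*s^2*t + 72*s^2 + 2), Gamma_stt = 0, Gamma_tss = (3*s^3 + s^2*t - 6*s^2)/(5*s^4 + 6*s^3*t - 36*s^3 + 2*s^2*t^2 - 24*s^2*t + 72*s^2 + 2), Gamma_tst = s^3/(5*s^4 + 6*s^3*t - 36*s^3 + 2*s^2*t^2 - 24*s^2*t + 72*s^2 + 2), Gamma_ttt = 0


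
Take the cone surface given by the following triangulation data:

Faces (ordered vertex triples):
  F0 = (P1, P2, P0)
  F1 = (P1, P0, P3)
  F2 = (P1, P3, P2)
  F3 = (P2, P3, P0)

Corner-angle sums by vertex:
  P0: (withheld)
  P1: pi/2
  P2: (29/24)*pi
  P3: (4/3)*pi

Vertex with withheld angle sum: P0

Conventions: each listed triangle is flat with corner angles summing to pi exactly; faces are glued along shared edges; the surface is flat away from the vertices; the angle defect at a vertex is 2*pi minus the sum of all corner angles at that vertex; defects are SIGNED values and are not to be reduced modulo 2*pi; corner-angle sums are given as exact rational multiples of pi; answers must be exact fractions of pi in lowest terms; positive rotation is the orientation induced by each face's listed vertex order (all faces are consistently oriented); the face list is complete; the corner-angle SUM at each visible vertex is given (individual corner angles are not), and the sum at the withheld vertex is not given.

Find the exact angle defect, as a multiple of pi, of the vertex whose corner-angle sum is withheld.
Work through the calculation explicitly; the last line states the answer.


V = 4, E = 6, F = 4; chi = V - E + F = 2
Gauss-Bonnet: total defect = 2*pi*chi = 4*pi; visible defects sum to (71/24)*pi

Answer: defect(P0) = (25/24)*pi


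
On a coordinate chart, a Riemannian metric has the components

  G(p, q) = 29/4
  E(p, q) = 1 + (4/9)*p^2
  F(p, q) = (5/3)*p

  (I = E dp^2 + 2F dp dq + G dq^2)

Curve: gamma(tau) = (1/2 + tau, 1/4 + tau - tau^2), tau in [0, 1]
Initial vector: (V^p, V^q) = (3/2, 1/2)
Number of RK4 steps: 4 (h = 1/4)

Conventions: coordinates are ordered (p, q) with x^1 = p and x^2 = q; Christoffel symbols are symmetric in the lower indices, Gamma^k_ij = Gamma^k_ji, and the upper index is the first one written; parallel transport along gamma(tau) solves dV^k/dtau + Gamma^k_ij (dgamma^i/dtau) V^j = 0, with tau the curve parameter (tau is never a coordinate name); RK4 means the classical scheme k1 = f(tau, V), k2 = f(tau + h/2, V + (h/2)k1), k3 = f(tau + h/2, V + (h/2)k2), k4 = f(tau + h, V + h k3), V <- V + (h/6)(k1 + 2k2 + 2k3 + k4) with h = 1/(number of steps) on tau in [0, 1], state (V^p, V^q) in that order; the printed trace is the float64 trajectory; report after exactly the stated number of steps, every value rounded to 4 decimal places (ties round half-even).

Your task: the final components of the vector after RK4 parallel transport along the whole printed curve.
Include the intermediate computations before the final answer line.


gamma'(tau) = (1, 1 - 2*tau); f(tau, V)^k = -Gamma^k_ij(gamma(tau)) gamma'^i(tau) V^j; h = 1/4; intermediate values shown to 6 dp
curve data and Christoffel symbols at the stage parameters:
  tau = 0.000000: gamma = (0.500000, 0.250000), gamma' = (1.000000, 1.000000); Gamma_ppp = 0.030189, Gamma_ppq = 0.000000, Gamma_pqq = 0.000000, Gamma_qpp = 0.226415, Gamma_qpq = 0.000000, Gamma_qqq = 0.000000
  tau = 0.125000: gamma = (0.625000, 0.359375), gamma' = (1.000000, 0.750000); Gamma_ppp = 0.037418, Gamma_ppq = 0.000000, Gamma_pqq = 0.000000, Gamma_qpp = 0.224509, Gamma_qpq = 0.000000, Gamma_qqq = 0.000000
  tau = 0.250000: gamma = (0.750000, 0.437500), gamma' = (1.000000, 0.500000); Gamma_ppp = 0.044444, Gamma_ppq = 0.000000, Gamma_pqq = 0.000000, Gamma_qpp = 0.222222, Gamma_qpq = 0.000000, Gamma_qqq = 0.000000
  tau = 0.375000: gamma = (0.875000, 0.484375), gamma' = (1.000000, 0.250000); Gamma_ppp = 0.051235, Gamma_ppq = 0.000000, Gamma_pqq = 0.000000, Gamma_qpp = 0.219579, Gamma_qpq = 0.000000, Gamma_qqq = 0.000000
  tau = 0.500000: gamma = (1.000000, 0.500000), gamma' = (1.000000, 0.000000); Gamma_ppp = 0.057762, Gamma_ppq = 0.000000, Gamma_pqq = 0.000000, Gamma_qpp = 0.216606, Gamma_qpq = 0.000000, Gamma_qqq = 0.000000
  tau = 0.625000: gamma = (1.125000, 0.484375), gamma' = (1.000000, -0.250000); Gamma_ppp = 0.064000, Gamma_ppq = 0.000000, Gamma_pqq = 0.000000, Gamma_qpp = 0.213333, Gamma_qpq = 0.000000, Gamma_qqq = 0.000000
  tau = 0.750000: gamma = (1.250000, 0.437500), gamma' = (1.000000, -0.500000); Gamma_ppp = 0.069930, Gamma_ppq = 0.000000, Gamma_pqq = 0.000000, Gamma_qpp = 0.209790, Gamma_qpq = 0.000000, Gamma_qqq = 0.000000
  tau = 0.875000: gamma = (1.375000, 0.359375), gamma' = (1.000000, -0.750000); Gamma_ppp = 0.075536, Gamma_ppq = 0.000000, Gamma_pqq = 0.000000, Gamma_qpp = 0.206009, Gamma_qpq = 0.000000, Gamma_qqq = 0.000000
  tau = 1.000000: gamma = (1.500000, 0.250000), gamma' = (1.000000, -1.000000); Gamma_ppp = 0.080808, Gamma_ppq = 0.000000, Gamma_pqq = 0.000000, Gamma_qpp = 0.202020, Gamma_qpq = 0.000000, Gamma_qqq = 0.000000
step 0: V^p = 1.5000, V^q = 0.5000
step 1: k1 = (-0.045283, -0.339623), k2 = (-0.055915, -0.335493), k3 = (-0.055866, -0.335194), k4 = (-0.066046, -0.330230); V <- V + (h/6)(k1 + 2k2 + 2k3 + k4): V^p = 1.4860, V^q = 0.4162
step 2: k1 = (-0.066046, -0.330232), k2 = (-0.075715, -0.324492), k3 = (-0.075653, -0.324227), k4 = (-0.084744, -0.317791); V <- V + (h/6)(k1 + 2k2 + 2k3 + k4): V^p = 1.4671, V^q = 0.3351
step 3: k1 = (-0.084745, -0.317794), k2 = (-0.093220, -0.310732), k3 = (-0.093152, -0.310506), k4 = (-0.100969, -0.302908); V <- V + (h/6)(k1 + 2k2 + 2k3 + k4): V^p = 1.4439, V^q = 0.2575
step 4: k1 = (-0.100971, -0.302912), k2 = (-0.108112, -0.294852), k3 = (-0.108045, -0.294668), k4 = (-0.114494, -0.286236); V <- V + (h/6)(k1 + 2k2 + 2k3 + k4): V^p = 1.4169, V^q = 0.1838

Answer: V^p = 1.4169, V^q = 0.1838


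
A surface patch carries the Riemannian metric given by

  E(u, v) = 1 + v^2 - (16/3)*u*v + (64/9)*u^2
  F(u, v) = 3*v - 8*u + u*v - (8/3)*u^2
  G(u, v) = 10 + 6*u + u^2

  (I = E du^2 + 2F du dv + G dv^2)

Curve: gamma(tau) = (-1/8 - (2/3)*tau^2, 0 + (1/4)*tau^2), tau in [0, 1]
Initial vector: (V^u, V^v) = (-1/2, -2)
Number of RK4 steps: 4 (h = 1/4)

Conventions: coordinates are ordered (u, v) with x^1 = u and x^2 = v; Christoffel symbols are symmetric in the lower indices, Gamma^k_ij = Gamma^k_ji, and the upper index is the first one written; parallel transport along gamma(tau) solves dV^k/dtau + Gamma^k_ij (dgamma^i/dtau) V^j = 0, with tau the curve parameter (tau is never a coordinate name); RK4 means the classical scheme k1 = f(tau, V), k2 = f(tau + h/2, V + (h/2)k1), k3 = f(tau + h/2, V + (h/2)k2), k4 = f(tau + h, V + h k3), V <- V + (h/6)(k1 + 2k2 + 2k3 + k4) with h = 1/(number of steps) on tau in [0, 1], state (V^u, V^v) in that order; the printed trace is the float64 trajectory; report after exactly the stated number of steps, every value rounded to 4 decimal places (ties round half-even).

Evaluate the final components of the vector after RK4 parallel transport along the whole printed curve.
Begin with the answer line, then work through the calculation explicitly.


Answer: V^u = -0.5426, V^v = -2.0842

gamma'(tau) = (-(4/3)*tau, (1/2)*tau); f(tau, V)^k = -Gamma^k_ij(gamma(tau)) gamma'^i(tau) V^j; h = 1/4; intermediate values shown to 6 dp
curve data and Christoffel symbols at the stage parameters:
  tau = 0.000000: gamma = (-0.125000, 0.000000), gamma' = (0.000000, 0.000000); Gamma_uuu = -0.094797, Gamma_uuv = 0.035549, Gamma_uvv = 0.000000, Gamma_vuu = -0.817626, Gamma_vuv = 0.306610, Gamma_vvv = 0.000000
  tau = 0.125000: gamma = (-0.135417, 0.003906), gamma' = (-0.166667, 0.062500); Gamma_uuu = -0.104227, Gamma_uuv = 0.039085, Gamma_uvv = 0.000000, Gamma_vuu = -0.817949, Gamma_vuv = 0.306731, Gamma_vvv = 0.000000
  tau = 0.250000: gamma = (-0.166667, 0.015625), gamma' = (-0.333333, 0.125000); Gamma_uuu = -0.132784, Gamma_uuv = 0.049794, Gamma_uvv = 0.000000, Gamma_vuu = -0.817750, Gamma_vuv = 0.306656, Gamma_vvv = 0.000000
  tau = 0.375000: gamma = (-0.218750, 0.035156), gamma' = (-0.500000, 0.187500); Gamma_uuu = -0.180887, Gamma_uuv = 0.067833, Gamma_uvv = 0.000000, Gamma_vuu = -0.813420, Gamma_vuv = 0.305032, Gamma_vvv = 0.000000
  tau = 0.500000: gamma = (-0.291667, 0.062500), gamma' = (-0.666667, 0.250000); Gamma_uuu = -0.247838, Gamma_uuv = 0.092939, Gamma_uvv = 0.000000, Gamma_vuu = -0.798818, Gamma_vuv = 0.299557, Gamma_vvv = 0.000000
  tau = 0.625000: gamma = (-0.385417, 0.097656), gamma' = (-0.833333, 0.312500); Gamma_uuu = -0.329702, Gamma_uuv = 0.123638, Gamma_uvv = 0.000000, Gamma_vuu = -0.765955, Gamma_vuv = 0.287233, Gamma_vvv = 0.000000
  tau = 0.750000: gamma = (-0.500000, 0.140625), gamma' = (-1.000000, 0.375000); Gamma_uuu = -0.417143, Gamma_uuv = 0.156429, Gamma_uvv = 0.000000, Gamma_vuu = -0.707522, Gamma_vuv = 0.265321, Gamma_vvv = 0.000000
  tau = 0.875000: gamma = (-0.635417, 0.191406), gamma' = (-1.166667, 0.437500); Gamma_uuu = -0.495575, Gamma_uuv = 0.185840, Gamma_uvv = 0.000000, Gamma_vuu = -0.621379, Gamma_vuv = 0.233017, Gamma_vvv = 0.000000
  tau = 1.000000: gamma = (-0.791667, 0.250000), gamma' = (-1.333333, 0.500000); Gamma_uuu = -0.549819, Gamma_uuv = 0.206182, Gamma_uvv = 0.000000, Gamma_vuu = -0.514242, Gamma_vuv = 0.192841, Gamma_vvv = 0.000000
step 0: V^u = -0.5000, V^v = -2.0000
step 1: k1 = (0.000000, 0.000000), k2 = (-0.003121, -0.024496), k3 = (-0.003134, -0.024592), k4 = (-0.008016, -0.049365); V <- V + (h/6)(k1 + 2k2 + 2k3 + k4): V^u = -0.5009, V^v = -2.0061
step 2: k1 = (-0.008012, -0.049342), k2 = (-0.016478, -0.074098), k3 = (-0.016473, -0.074079), k4 = (-0.030280, -0.097597); V <- V + (h/6)(k1 + 2k2 + 2k3 + k4): V^u = -0.5052, V^v = -2.0246
step 3: k1 = (-0.030235, -0.097451), k2 = (-0.050348, -0.116967), k3 = (-0.049811, -0.115721), k4 = (-0.074934, -0.127097); V <- V + (h/6)(k1 + 2k2 + 2k3 + k4): V^u = -0.5179, V^v = -2.0534
step 4: k1 = (-0.074774, -0.126826), k2 = (-0.100912, -0.126529), k3 = (-0.098749, -0.123817), k4 = (-0.119276, -0.111558); V <- V + (h/6)(k1 + 2k2 + 2k3 + k4): V^u = -0.5426, V^v = -2.0842


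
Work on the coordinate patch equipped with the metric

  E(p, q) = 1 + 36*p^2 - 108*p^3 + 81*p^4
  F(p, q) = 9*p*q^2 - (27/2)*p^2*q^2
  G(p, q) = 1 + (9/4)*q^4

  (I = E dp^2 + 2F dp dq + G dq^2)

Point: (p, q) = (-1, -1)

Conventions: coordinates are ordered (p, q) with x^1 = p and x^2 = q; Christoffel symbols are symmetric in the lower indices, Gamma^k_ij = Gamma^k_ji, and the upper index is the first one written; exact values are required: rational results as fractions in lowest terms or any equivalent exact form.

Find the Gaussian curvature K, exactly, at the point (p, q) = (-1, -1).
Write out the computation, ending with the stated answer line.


E = 226, F = -45/2, G = 13/4, EG - F^2 = 913/4 at the point
E_p = -720, E_q = 0, F_p = 36, F_q = 45, G_p = 0, G_q = -9
E_qq = 0, F_pq = -72, G_pp = 0
The intrinsic route: Brioschi's K = (det M1 - det M2)/(EG - F^2)^2.
M1 = [[-E_qq/2 + F_pq - G_pp/2, E_p/2, F_p - E_q/2], [F_q - G_p/2, E, F], [G_q/2, F, G]] = [[-72, -360, 36], [45, 226, -45/2], [-9/2, -45/2, 13/4]]; det M1 = -72
M2 = [[0, E_q/2, G_p/2], [E_q/2, E, F], [G_p/2, F, G]] = [[0, 0, 0], [0, 226, -45/2], [0, -45/2, 13/4]]; det M2 = 0
det M1 - det M2 = -72; K = -72 / (913/4)^2 = -1152/833569

Answer: K = -1152/833569


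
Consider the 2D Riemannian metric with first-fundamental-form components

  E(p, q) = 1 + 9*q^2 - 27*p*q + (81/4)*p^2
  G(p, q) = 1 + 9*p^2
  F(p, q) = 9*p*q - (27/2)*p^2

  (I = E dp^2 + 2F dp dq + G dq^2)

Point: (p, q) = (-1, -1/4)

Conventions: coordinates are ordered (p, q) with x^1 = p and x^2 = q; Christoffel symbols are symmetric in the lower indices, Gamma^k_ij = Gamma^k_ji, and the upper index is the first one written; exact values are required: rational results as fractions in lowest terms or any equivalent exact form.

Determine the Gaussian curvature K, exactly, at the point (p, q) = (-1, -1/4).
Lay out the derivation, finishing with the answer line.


E = 241/16, F = -45/4, G = 10, EG - F^2 = 385/16 at the point
E_p = -135/4, E_q = 45/2, F_p = 99/4, F_q = -9, G_p = -18, G_q = 0
E_qq = 18, F_pq = 9, G_pp = 18
Compute both Brioschi determinants and normalise by (EG - F^2)^2.
M1 = [[-E_qq/2 + F_pq - G_pp/2, E_p/2, F_p - E_q/2], [F_q - G_p/2, E, F], [G_q/2, F, G]] = [[-9, -135/8, 27/2], [0, 241/16, -45/4], [0, -45/4, 10]]; det M1 = -3465/16
M2 = [[0, E_q/2, G_p/2], [E_q/2, E, F], [G_p/2, F, G]] = [[0, 45/4, -9], [45/4, 241/16, -45/4], [-9, -45/4, 10]]; det M2 = -3321/16
det M1 - det M2 = -9; K = -9 / (385/16)^2 = -2304/148225

Answer: K = -2304/148225


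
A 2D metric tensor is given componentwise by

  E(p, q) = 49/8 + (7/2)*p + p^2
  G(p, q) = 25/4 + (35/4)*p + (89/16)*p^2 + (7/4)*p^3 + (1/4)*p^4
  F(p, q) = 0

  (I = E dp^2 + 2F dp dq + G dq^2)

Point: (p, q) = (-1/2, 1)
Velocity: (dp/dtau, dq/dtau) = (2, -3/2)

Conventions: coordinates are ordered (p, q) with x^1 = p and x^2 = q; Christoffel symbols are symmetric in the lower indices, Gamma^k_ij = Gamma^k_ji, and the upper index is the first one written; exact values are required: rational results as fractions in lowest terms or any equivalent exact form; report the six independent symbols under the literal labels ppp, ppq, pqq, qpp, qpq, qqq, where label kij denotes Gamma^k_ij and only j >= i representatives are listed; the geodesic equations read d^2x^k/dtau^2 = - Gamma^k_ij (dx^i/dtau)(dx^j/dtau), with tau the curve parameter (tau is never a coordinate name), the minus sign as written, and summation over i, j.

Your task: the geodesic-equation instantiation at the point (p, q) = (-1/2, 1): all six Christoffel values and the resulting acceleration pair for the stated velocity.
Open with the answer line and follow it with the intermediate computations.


Answer: Gamma_ppp = 10/37, Gamma_ppq = 0, Gamma_pqq = -35/74, Gamma_qpp = 0, Gamma_qpq = 5/7, Gamma_qqq = 0; accelerations (d^2p/dtau^2, d^2q/dtau^2) = (-5/296, 30/7)

E = 37/8, F = 0, G = 49/16 at the point
E_p = 5/2, E_q = 0, F_p = 0, F_q = 0, G_p = 35/8, G_q = 0
EG - F^2 = 1813/128;  g^inv = (128/1813) * [[49/16, 0], [0, 37/8]]
first-kind symbols [ij,l] = (1/2)(d_i g_jl + d_j g_il - d_l g_ij): [pp,p] = E_p/2 = 5/4, [pp,q] = F_p - E_q/2 = 0, [pq,p] = E_q/2 = 0, [pq,q] = G_p/2 = 35/16, [qq,p] = F_q - G_p/2 = -35/16, [qq,q] = G_q/2 = 0
Gamma^p_ij = (G*[ij,p] - F*[ij,q])/(EG - F^2), Gamma^q_ij = (E*[ij,q] - F*[ij,p])/(EG - F^2)
Gamma_ppp = 10/37, Gamma_ppq = 0, Gamma_pqq = -35/74, Gamma_qpp = 0, Gamma_qpq = 5/7, Gamma_qqq = 0
d^2p/dtau^2 = -(Gamma_ppp*(2)^2 + 2*Gamma_ppq*(2)*(-3/2) + Gamma_pqq*(-3/2)^2) = -5/296
d^2q/dtau^2 = -(Gamma_qpp*(2)^2 + 2*Gamma_qpq*(2)*(-3/2) + Gamma_qqq*(-3/2)^2) = 30/7


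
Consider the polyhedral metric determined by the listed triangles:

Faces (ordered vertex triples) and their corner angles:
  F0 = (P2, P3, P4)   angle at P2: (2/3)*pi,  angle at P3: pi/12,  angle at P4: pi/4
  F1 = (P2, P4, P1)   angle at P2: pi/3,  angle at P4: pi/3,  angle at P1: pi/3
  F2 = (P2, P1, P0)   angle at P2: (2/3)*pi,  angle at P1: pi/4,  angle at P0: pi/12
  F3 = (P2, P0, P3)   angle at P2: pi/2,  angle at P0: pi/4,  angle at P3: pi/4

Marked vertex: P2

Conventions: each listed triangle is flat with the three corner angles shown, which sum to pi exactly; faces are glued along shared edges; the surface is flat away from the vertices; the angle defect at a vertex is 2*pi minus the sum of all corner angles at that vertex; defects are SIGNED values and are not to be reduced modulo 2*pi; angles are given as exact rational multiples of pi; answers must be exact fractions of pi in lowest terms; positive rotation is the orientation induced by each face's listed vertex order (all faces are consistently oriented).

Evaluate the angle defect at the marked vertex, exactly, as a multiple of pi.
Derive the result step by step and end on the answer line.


Sum of corner angles at P2: (13/6)*pi
defect = 2*pi - (13/6)*pi

Answer: defect(P2) = -pi/6


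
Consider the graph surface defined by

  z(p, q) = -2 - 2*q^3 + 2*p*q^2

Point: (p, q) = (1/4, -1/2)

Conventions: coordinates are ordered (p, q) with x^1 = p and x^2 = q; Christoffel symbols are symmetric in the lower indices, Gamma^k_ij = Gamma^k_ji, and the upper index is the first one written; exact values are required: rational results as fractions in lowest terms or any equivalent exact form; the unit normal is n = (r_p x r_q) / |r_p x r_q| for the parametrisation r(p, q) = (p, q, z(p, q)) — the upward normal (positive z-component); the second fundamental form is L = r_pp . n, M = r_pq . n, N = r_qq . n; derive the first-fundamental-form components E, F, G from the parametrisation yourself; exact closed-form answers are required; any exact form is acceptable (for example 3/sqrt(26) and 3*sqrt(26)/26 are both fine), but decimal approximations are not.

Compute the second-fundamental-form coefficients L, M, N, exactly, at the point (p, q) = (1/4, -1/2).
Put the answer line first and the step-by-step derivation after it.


Answer: L = 0, M = -4*sqrt(21)/21, N = 2*sqrt(21)/3

z_p = 1/2, z_q = -2, z_pp = 0, z_pq = -2, z_qq = 7
E = 5/4, F = -1, G = 5; answer radicand W^2 = 21/4
unnormalised second-form numerators: l = 0, m = -2, n = 7; L = l/sqrt(21/4), and similarly M = m/sqrt(W^2), N = n/sqrt(W^2)


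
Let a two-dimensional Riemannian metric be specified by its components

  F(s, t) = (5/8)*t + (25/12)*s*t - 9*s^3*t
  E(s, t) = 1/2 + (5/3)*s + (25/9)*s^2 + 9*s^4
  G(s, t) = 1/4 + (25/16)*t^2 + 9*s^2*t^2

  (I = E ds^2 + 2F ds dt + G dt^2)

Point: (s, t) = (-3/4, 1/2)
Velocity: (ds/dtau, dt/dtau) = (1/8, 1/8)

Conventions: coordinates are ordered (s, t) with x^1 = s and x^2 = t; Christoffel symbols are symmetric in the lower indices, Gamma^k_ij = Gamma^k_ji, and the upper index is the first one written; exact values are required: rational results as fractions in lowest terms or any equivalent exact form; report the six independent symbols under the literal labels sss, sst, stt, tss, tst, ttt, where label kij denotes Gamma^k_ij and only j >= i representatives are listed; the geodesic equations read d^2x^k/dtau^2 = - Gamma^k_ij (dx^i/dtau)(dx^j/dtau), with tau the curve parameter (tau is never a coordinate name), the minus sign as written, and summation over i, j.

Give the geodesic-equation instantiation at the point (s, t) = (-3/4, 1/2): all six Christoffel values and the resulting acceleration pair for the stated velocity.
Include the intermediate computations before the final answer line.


E = 937/256, F = 183/128, G = 61/32 at the point
E_s = -283/16, E_t = 0, F_s = -629/96, F_t = 183/64, G_s = -27/8, G_t = 53/8
EG - F^2 = 80825/16384;  g^inv = (16384/80825) * [[61/32, -183/128], [-183/128, 937/256]]
first-kind symbols [ij,l] = (1/2)(d_i g_jl + d_j g_il - d_l g_ij): [ss,s] = E_s/2 = -283/32, [ss,t] = F_s - E_t/2 = -629/96, [st,s] = E_t/2 = 0, [st,t] = G_s/2 = -27/16, [tt,s] = F_t - G_s/2 = 291/64, [tt,t] = G_t/2 = 53/16
Gamma^s_ij = (G*[ij,s] - F*[ij,t])/(EG - F^2), Gamma^t_ij = (E*[ij,t] - F*[ij,s])/(EG - F^2)
Gamma_sss = -2012/1325, Gamma_sst = 648/1325, Gamma_stt = 1056/1325, Gamma_tss = -557278/242475, Gamma_tst = -101196/80825, Gamma_ttt = 92138/80825
d^2s/dtau^2 = -(Gamma_sss*(1/8)^2 + 2*Gamma_sst*(1/8)*(1/8) + Gamma_stt*(1/8)^2) = -17/4240
d^2t/dtau^2 = -(Gamma_tss*(1/8)^2 + 2*Gamma_tst*(1/8)*(1/8) + Gamma_ttt*(1/8)^2) = 22201/387960

Answer: Gamma_sss = -2012/1325, Gamma_sst = 648/1325, Gamma_stt = 1056/1325, Gamma_tss = -557278/242475, Gamma_tst = -101196/80825, Gamma_ttt = 92138/80825; accelerations (d^2s/dtau^2, d^2t/dtau^2) = (-17/4240, 22201/387960)


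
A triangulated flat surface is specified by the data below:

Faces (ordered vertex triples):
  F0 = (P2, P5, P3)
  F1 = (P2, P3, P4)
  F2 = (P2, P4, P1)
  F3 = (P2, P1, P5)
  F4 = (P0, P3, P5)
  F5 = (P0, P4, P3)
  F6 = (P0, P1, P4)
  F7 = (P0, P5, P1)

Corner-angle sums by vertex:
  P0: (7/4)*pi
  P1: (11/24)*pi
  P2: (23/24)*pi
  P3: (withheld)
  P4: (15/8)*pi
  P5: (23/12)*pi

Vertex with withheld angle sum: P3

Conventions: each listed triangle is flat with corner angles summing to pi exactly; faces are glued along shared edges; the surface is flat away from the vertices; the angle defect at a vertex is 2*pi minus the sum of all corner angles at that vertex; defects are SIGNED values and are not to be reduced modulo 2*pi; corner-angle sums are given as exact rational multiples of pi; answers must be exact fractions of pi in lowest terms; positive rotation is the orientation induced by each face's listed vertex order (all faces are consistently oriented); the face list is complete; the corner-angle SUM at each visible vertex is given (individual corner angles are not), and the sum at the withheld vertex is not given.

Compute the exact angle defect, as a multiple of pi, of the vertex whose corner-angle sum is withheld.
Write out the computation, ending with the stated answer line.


V = 6, E = 12, F = 8; chi = V - E + F = 2
Gauss-Bonnet: total defect = 2*pi*chi = 4*pi; visible defects sum to (73/24)*pi

Answer: defect(P3) = (23/24)*pi


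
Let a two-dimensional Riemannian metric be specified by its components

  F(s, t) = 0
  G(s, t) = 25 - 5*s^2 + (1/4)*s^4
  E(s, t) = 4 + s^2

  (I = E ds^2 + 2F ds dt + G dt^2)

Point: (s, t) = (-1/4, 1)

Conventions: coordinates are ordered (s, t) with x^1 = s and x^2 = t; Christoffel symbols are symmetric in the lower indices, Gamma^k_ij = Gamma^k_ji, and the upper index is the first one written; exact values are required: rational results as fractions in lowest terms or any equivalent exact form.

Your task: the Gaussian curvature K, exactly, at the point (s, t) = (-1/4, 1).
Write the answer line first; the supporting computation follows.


Answer: K = 32768/671775

E = 65/16, F = 0, G = 25281/1024, EG - F^2 = 1643265/16384 at the point
E_s = -1/2, E_t = 0, F_s = 0, F_t = 0, G_s = 159/64, G_t = 0
E_tt = 0, F_st = 0, G_ss = -157/16
Evaluate Brioschi's two determinant matrices M1, M2 and divide by (EG - F^2)^2.
M1 = [[-E_tt/2 + F_st - G_ss/2, E_s/2, F_s - E_t/2], [F_t - G_s/2, E, F], [G_t/2, F, G]] = [[157/32, -1/4, 0], [-159/128, 65/16, 0], [0, 0, 25281/1024]]; det M1 = 126986463/262144
M2 = [[0, E_t/2, G_s/2], [E_t/2, E, F], [G_s/2, F, G]] = [[0, 0, 159/128], [0, 65/16, 0], [159/128, 0, 25281/1024]]; det M2 = -1643265/262144
det M1 - det M2 = 4019679/8192; K = 4019679/8192 / (1643265/16384)^2 = 32768/671775


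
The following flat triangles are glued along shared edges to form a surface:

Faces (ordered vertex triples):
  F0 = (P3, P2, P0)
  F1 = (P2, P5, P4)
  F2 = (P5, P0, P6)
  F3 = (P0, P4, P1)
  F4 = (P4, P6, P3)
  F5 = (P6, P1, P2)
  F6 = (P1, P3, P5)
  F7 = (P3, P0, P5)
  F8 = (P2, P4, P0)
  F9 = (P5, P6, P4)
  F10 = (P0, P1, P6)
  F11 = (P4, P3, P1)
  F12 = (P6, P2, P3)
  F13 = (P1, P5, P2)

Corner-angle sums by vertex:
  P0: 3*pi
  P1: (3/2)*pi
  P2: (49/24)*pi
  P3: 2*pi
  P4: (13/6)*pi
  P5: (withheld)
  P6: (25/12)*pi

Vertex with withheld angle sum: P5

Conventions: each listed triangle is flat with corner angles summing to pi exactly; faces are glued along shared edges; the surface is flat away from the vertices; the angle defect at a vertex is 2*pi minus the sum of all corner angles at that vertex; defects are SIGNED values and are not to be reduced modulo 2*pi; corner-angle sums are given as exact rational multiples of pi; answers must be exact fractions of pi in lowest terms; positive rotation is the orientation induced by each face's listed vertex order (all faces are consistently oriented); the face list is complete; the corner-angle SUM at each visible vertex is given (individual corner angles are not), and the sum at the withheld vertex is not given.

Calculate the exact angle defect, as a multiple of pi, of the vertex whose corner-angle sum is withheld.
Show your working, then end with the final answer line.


V = 7, E = 21, F = 14; chi = V - E + F = 0
Gauss-Bonnet: total defect = 2*pi*chi = 0; visible defects sum to (-19/24)*pi

Answer: defect(P5) = (19/24)*pi


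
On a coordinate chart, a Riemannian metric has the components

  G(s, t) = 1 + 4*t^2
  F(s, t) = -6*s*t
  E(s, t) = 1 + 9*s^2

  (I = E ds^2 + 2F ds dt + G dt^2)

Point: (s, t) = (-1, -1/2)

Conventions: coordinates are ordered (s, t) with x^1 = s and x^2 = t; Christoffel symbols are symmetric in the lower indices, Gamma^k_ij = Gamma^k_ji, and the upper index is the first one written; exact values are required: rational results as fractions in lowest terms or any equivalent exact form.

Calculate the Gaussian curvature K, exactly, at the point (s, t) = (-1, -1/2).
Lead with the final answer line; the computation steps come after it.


Answer: K = -6/121

E = 10, F = -3, G = 2, EG - F^2 = 11 at the point
E_s = -18, E_t = 0, F_s = 3, F_t = 6, G_s = 0, G_t = -4
E_tt = 0, F_st = -6, G_ss = 0
Evaluate Brioschi's two determinant matrices M1, M2 and divide by (EG - F^2)^2.
M1 = [[-E_tt/2 + F_st - G_ss/2, E_s/2, F_s - E_t/2], [F_t - G_s/2, E, F], [G_t/2, F, G]] = [[-6, -9, 3], [6, 10, -3], [-2, -3, 2]]; det M1 = -6
M2 = [[0, E_t/2, G_s/2], [E_t/2, E, F], [G_s/2, F, G]] = [[0, 0, 0], [0, 10, -3], [0, -3, 2]]; det M2 = 0
det M1 - det M2 = -6; K = -6 / (11)^2 = -6/121


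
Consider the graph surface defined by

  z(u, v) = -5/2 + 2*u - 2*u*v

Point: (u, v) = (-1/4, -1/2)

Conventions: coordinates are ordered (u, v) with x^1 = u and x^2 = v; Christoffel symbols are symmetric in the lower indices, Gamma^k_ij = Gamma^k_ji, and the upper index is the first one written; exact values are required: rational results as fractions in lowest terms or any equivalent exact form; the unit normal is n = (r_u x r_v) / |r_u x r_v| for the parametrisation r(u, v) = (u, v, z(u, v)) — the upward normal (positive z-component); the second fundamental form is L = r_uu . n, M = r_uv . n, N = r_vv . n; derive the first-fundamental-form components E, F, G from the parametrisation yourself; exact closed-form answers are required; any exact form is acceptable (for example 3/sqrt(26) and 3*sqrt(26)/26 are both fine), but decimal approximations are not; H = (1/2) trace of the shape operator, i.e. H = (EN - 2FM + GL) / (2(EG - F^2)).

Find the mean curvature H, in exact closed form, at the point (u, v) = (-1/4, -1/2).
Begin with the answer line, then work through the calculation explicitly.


Answer: H = 24*sqrt(41)/1681

z_u = 3, z_v = 1/2, z_uu = 0, z_uv = -2, z_vv = 0
E = 10, F = 3/2, G = 5/4; answer radicand W^2 = 41/4
unnormalised second-form numerators: l = 0, m = -2, n = 0; L = l/sqrt(41/4), and similarly M = m/sqrt(W^2), N = n/sqrt(W^2)
H = (E*n - 2*F*m + G*l) / (2*(EG - F^2)*sqrt(W^2)); E*n - 2*F*m + G*l = 6, EG - F^2 = 41/4, so H = (12/41)/sqrt(41/4)


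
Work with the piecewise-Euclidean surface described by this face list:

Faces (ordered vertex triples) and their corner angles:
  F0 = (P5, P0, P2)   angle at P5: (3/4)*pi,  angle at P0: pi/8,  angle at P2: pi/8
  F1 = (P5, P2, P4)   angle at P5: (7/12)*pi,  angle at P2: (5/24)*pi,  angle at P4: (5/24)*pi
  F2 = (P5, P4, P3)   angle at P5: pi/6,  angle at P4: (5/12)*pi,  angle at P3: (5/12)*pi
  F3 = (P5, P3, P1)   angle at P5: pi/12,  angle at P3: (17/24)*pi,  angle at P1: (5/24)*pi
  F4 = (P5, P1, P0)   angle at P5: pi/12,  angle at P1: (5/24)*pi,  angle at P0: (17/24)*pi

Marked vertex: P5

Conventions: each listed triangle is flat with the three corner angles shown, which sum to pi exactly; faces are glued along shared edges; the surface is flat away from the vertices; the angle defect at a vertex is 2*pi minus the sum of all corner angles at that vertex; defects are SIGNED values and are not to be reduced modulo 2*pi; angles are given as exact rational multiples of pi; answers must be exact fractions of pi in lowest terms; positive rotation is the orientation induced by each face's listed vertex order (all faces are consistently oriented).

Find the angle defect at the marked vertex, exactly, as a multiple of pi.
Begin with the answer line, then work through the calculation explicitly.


Answer: defect(P5) = pi/3

Sum of corner angles at P5: (5/3)*pi
defect = 2*pi - (5/3)*pi


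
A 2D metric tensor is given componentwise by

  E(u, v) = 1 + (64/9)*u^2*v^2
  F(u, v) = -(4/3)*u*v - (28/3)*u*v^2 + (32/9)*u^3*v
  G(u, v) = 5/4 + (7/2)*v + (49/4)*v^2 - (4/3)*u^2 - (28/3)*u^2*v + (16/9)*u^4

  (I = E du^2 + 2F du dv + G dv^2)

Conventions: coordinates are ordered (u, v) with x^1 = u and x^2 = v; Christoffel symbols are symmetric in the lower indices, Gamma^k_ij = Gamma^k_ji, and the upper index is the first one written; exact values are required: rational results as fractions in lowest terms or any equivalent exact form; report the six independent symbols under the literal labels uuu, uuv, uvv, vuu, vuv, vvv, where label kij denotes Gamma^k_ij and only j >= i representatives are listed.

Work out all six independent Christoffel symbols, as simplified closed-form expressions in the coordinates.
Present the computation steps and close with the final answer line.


E = 1 + (64/9)*u^2*v^2; F = -(4/3)*u*v - (28/3)*u*v^2 + (32/9)*u^3*v; G = 5/4 + (7/2)*v + (49/4)*v^2 - (4/3)*u^2 - (28/3)*u^2*v + (16/9)*u^4
Gamma^k_ij = (1/2) g^{kl} (d_i g_jl + d_j g_il - d_l g_ij), with g^inv = (1/(EG-F^2)) [[G, -F], [-F, E]]
first partials: E_u = (128/9)*u*v^2, E_v = (128/9)*u^2*v, F_u = -(4/3)*v - (28/3)*v^2 + (32/3)*u^2*v, F_v = -(4/3)*u - (56/3)*u*v + (32/9)*u^3, G_u = -(8/3)*u - (56/3)*u*v + (64/9)*u^3, G_v = 7/2 + (49/2)*v - (28/3)*u^2
D = EG - F^2 = 5/4 + (7/2)*v + (49/4)*v^2 - (4/3)*u^2 - (28/3)*u^2*v + (64/9)*u^2*v^2 + (16/9)*u^4
expanded: Gamma^u_uu = (G E_u - 2F F_u + F E_v)/(2D), Gamma^u_uv = (G E_v - F G_u)/(2D), Gamma^u_vv = (2G F_v - G G_u - F G_v)/(2D), Gamma^v_uu = (2E F_u - E E_v - F E_u)/(2D), Gamma^v_uv = (E G_u - F E_v)/(2D), Gamma^v_vv = (E G_v - 2F F_v + F G_u)/(2D); substitute and cancel common factors

Answer: Gamma_uuu = 256*u*v^2/(64*u^4 + 256*u^2*v^2 - 336*u^2*v - 48*u^2 + 441*v^2 + 126*v + 45), Gamma_uuv = 256*u^2*v/(64*u^4 + 256*u^2*v^2 - 336*u^2*v - 48*u^2 + 441*v^2 + 126*v + 45), Gamma_uvv = -336*u*v/(64*u^4 + 256*u^2*v^2 - 336*u^2*v - 48*u^2 + 441*v^2 + 126*v + 45), Gamma_vuu = (128*u^2*v - 336*v^2 - 48*v)/(64*u^4 + 256*u^2*v^2 - 336*u^2*v - 48*u^2 + 441*v^2 + 126*v + 45), Gamma_vuv = (128*u^3 - 336*u*v - 48*u)/(64*u^4 + 256*u^2*v^2 - 336*u^2*v - 48*u^2 + 441*v^2 + 126*v + 45), Gamma_vvv = (-168*u^2 + 441*v + 63)/(64*u^4 + 256*u^2*v^2 - 336*u^2*v - 48*u^2 + 441*v^2 + 126*v + 45)
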